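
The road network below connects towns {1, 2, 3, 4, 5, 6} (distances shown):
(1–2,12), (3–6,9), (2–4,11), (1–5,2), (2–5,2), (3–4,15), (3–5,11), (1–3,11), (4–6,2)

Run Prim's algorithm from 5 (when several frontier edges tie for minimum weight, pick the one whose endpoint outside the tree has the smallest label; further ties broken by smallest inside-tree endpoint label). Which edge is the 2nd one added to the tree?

Prim's algorithm from 5:
Step 1: cheapest edge leaving the tree is 1–5 (2); add 1.
Step 2: cheapest edge leaving the tree is 2–5 (2); add 2.
Step 3: cheapest edge leaving the tree is 1–3 (11); add 3.
Step 4: cheapest edge leaving the tree is 3–6 (9); add 6.
Step 5: cheapest edge leaving the tree is 4–6 (2); add 4.
The 2nd edge added is 2–5.

2-5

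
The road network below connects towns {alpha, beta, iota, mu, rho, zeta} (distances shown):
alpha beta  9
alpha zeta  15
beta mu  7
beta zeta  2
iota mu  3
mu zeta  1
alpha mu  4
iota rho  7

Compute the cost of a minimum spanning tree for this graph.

Kruskal: consider edges lightest-first.
mu zeta (1): add — endpoints in different components.
beta zeta (2): add — endpoints in different components.
iota mu (3): add — endpoints in different components.
alpha mu (4): add — endpoints in different components.
beta mu (7): skip — beta and mu already connected.
iota rho (7): add — endpoints in different components.
MST edges: mu zeta, beta zeta, iota mu, alpha mu, iota rho; total weight 1+2+3+4+7 = 17.

17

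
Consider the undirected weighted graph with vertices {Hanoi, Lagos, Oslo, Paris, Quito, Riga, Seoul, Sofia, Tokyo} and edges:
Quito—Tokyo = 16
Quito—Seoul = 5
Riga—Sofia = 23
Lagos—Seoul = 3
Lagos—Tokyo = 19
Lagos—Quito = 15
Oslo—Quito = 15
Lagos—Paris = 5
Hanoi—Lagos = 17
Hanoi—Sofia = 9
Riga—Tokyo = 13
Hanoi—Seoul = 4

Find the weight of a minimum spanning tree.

Kruskal's algorithm — process edges by increasing weight (ties by edge label):
Lagos—Seoul (3): add — endpoints in different components.
Hanoi—Seoul (4): add — endpoints in different components.
Lagos—Paris (5): add — endpoints in different components.
Quito—Seoul (5): add — endpoints in different components.
Hanoi—Sofia (9): add — endpoints in different components.
Riga—Tokyo (13): add — endpoints in different components.
Lagos—Quito (15): skip — Lagos and Quito already connected.
Oslo—Quito (15): add — endpoints in different components.
Quito—Tokyo (16): add — endpoints in different components.
MST edges: Lagos—Seoul, Hanoi—Seoul, Lagos—Paris, Quito—Seoul, Hanoi—Sofia, Riga—Tokyo, Oslo—Quito, Quito—Tokyo; total weight 3+4+5+5+9+13+15+16 = 70.

70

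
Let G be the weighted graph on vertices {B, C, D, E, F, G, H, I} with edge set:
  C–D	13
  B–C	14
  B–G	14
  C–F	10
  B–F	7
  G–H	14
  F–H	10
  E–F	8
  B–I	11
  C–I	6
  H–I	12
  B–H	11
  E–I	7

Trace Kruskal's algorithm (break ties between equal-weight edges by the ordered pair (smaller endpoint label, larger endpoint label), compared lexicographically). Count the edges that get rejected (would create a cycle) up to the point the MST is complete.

5

Kruskal: consider edges lightest-first.
C–I (6): add — endpoints in different components.
B–F (7): add — endpoints in different components.
E–I (7): add — endpoints in different components.
E–F (8): add — endpoints in different components.
C–F (10): skip — C and F already connected.
F–H (10): add — endpoints in different components.
B–H (11): skip — B and H already connected.
B–I (11): skip — B and I already connected.
H–I (12): skip — H and I already connected.
C–D (13): add — endpoints in different components.
B–C (14): skip — B and C already connected.
B–G (14): add — endpoints in different components.
Edges rejected before the tree was complete: 5.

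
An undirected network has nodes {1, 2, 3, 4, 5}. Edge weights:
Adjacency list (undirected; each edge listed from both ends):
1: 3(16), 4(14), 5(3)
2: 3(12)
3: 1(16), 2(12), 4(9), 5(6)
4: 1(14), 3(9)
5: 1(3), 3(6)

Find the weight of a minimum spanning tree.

30

Prim's algorithm from 1:
Step 1: frontier [1-5 3, 1-4 14, 1-3 16] → take 1-5 (3); add 5.
Step 2: frontier [1-4 14, 1-3 16, 3-5 6] → take 3-5 (6); add 3.
Step 3: frontier [1-4 14, 3-4 9, 2-3 12] → take 3-4 (9); add 4.
Step 4: frontier [2-3 12] → take 2-3 (12); add 2.
MST edges: 1-5, 3-5, 3-4, 2-3; total weight 3+6+9+12 = 30.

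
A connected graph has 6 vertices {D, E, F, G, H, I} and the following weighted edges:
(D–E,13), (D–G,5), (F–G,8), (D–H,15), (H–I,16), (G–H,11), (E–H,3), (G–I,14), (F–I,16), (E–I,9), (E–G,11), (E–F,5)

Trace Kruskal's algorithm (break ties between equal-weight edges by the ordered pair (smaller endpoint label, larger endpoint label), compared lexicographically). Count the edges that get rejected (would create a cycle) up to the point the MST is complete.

0

Kruskal: consider edges lightest-first.
E–H (3): add — endpoints in different components.
D–G (5): add — endpoints in different components.
E–F (5): add — endpoints in different components.
F–G (8): add — endpoints in different components.
E–I (9): add — endpoints in different components.
Edges rejected before the tree was complete: 0.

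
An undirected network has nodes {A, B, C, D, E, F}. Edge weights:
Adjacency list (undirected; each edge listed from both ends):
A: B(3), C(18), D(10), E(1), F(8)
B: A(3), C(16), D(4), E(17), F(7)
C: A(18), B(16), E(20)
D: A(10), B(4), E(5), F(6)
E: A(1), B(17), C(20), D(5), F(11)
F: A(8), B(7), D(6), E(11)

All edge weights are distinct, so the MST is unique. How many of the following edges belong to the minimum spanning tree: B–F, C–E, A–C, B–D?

1

Kruskal: consider edges lightest-first.
A–E (1): add — endpoints in different components.
A–B (3): add — endpoints in different components.
B–D (4): add — endpoints in different components.
D–E (5): skip — D and E already connected.
D–F (6): add — endpoints in different components.
B–F (7): skip — B and F already connected.
A–F (8): skip — A and F already connected.
A–D (10): skip — A and D already connected.
E–F (11): skip — E and F already connected.
B–C (16): add — endpoints in different components.
MST edge set: {A–E, A–B, B–D, D–F, B–C}.
Of the listed edges, {B–D} are in the MST → 1.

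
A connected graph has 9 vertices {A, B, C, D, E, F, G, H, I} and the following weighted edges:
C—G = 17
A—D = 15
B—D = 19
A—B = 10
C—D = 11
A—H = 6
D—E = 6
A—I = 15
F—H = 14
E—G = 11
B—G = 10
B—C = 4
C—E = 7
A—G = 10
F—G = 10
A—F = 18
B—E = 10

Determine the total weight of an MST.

68

Sort edges by weight, then run Kruskal:
B—C (4): add — endpoints in different components.
A—H (6): add — endpoints in different components.
D—E (6): add — endpoints in different components.
C—E (7): add — endpoints in different components.
A—B (10): add — endpoints in different components.
A—G (10): add — endpoints in different components.
B—E (10): skip — B and E already connected.
B—G (10): skip — B and G already connected.
F—G (10): add — endpoints in different components.
C—D (11): skip — C and D already connected.
E—G (11): skip — E and G already connected.
F—H (14): skip — F and H already connected.
A—D (15): skip — A and D already connected.
A—I (15): add — endpoints in different components.
MST edges: B—C, A—H, D—E, C—E, A—B, A—G, F—G, A—I; total weight 4+6+6+7+10+10+10+15 = 68.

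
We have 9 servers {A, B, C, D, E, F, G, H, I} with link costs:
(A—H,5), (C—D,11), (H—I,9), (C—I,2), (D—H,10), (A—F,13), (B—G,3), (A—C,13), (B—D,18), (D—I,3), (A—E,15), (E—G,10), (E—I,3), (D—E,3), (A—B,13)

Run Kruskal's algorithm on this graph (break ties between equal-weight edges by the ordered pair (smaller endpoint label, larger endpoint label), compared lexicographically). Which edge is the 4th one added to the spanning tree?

Kruskal: consider edges lightest-first.
C—I (2): add — endpoints in different components.
B—G (3): add — endpoints in different components.
D—E (3): add — endpoints in different components.
D—I (3): add — endpoints in different components.
E—I (3): skip — E and I already connected.
A—H (5): add — endpoints in different components.
H—I (9): add — endpoints in different components.
D—H (10): skip — D and H already connected.
E—G (10): add — endpoints in different components.
C—D (11): skip — C and D already connected.
A—B (13): skip — A and B already connected.
A—C (13): skip — A and C already connected.
A—F (13): add — endpoints in different components.
The 4th edge added is D—I.

D-I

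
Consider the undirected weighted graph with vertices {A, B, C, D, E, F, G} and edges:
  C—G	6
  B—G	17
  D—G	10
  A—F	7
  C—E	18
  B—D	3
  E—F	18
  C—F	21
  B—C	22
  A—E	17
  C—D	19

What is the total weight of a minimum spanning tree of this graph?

Kruskal: consider edges lightest-first.
B—D (3): add — endpoints in different components.
C—G (6): add — endpoints in different components.
A—F (7): add — endpoints in different components.
D—G (10): add — endpoints in different components.
A—E (17): add — endpoints in different components.
B—G (17): skip — B and G already connected.
C—E (18): add — endpoints in different components.
MST edges: B—D, C—G, A—F, D—G, A—E, C—E; total weight 3+6+7+10+17+18 = 61.

61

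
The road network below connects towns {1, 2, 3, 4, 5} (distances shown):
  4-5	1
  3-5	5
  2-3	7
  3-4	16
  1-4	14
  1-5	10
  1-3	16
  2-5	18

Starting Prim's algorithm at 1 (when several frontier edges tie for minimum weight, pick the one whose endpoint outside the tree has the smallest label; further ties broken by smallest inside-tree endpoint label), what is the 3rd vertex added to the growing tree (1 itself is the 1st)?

Prim, starting at 1.
Step 1: cheapest edge leaving the tree is 1-5 (10); add 5.
Step 2: cheapest edge leaving the tree is 4-5 (1); add 4.
Step 3: cheapest edge leaving the tree is 3-5 (5); add 3.
Step 4: cheapest edge leaving the tree is 2-3 (7); add 2.
Vertex order: 1, 5, 4, 3, 2. The 3rd vertex is 4.

4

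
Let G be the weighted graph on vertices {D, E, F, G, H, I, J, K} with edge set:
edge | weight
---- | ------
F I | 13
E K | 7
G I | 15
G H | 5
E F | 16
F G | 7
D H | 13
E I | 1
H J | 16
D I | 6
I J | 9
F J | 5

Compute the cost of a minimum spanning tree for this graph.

Kruskal's algorithm — process edges by increasing weight (ties by edge label):
E I (1): add — endpoints in different components.
F J (5): add — endpoints in different components.
G H (5): add — endpoints in different components.
D I (6): add — endpoints in different components.
E K (7): add — endpoints in different components.
F G (7): add — endpoints in different components.
I J (9): add — endpoints in different components.
MST edges: E I, F J, G H, D I, E K, F G, I J; total weight 1+5+5+6+7+7+9 = 40.

40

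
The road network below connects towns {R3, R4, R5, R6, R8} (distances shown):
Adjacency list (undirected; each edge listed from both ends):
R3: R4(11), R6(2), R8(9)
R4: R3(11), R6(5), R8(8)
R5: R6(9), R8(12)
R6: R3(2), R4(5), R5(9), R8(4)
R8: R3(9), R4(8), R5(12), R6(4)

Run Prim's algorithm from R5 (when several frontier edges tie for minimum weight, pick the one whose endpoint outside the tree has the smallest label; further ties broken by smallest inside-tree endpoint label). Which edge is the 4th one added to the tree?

Prim, starting at R5.
Step 1: cheapest edge leaving the tree is R5-R6 (9); add R6.
Step 2: cheapest edge leaving the tree is R3-R6 (2); add R3.
Step 3: cheapest edge leaving the tree is R6-R8 (4); add R8.
Step 4: cheapest edge leaving the tree is R4-R6 (5); add R4.
The 4th edge added is R4-R6.

R4-R6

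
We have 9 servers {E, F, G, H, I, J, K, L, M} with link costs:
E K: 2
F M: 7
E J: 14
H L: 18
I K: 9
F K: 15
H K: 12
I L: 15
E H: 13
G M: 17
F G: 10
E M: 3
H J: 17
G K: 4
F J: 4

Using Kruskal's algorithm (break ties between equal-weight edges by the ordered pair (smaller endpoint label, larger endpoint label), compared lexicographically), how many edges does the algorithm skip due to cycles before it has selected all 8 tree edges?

4

Kruskal: consider edges lightest-first.
E K (2): add — endpoints in different components.
E M (3): add — endpoints in different components.
F J (4): add — endpoints in different components.
G K (4): add — endpoints in different components.
F M (7): add — endpoints in different components.
I K (9): add — endpoints in different components.
F G (10): skip — F and G already connected.
H K (12): add — endpoints in different components.
E H (13): skip — E and H already connected.
E J (14): skip — E and J already connected.
F K (15): skip — F and K already connected.
I L (15): add — endpoints in different components.
Edges rejected before the tree was complete: 4.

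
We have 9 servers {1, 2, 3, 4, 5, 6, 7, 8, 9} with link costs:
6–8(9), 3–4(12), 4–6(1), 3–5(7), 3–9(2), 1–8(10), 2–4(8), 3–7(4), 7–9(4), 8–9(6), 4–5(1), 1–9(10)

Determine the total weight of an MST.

39

Kruskal: consider edges lightest-first.
4–5 (1): add — endpoints in different components.
4–6 (1): add — endpoints in different components.
3–9 (2): add — endpoints in different components.
3–7 (4): add — endpoints in different components.
7–9 (4): skip — 7 and 9 already connected.
8–9 (6): add — endpoints in different components.
3–5 (7): add — endpoints in different components.
2–4 (8): add — endpoints in different components.
6–8 (9): skip — 6 and 8 already connected.
1–8 (10): add — endpoints in different components.
MST edges: 4–5, 4–6, 3–9, 3–7, 8–9, 3–5, 2–4, 1–8; total weight 1+1+2+4+6+7+8+10 = 39.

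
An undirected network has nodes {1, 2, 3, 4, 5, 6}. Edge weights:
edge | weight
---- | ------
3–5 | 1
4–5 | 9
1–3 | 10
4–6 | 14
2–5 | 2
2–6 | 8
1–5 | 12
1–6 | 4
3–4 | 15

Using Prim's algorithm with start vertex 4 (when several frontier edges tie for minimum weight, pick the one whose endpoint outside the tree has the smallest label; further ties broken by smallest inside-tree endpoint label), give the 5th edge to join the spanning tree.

Grow the tree from 4 using Prim:
Step 1: frontier [4–5 9, 4–6 14, 3–4 15] → take 4–5 (9); add 5.
Step 2: frontier [4–6 14, 3–4 15, 3–5 1, 2–5 2, 1–5 12] → take 3–5 (1); add 3.
Step 3: frontier [1–3 10, 4–6 14, 2–5 2, 1–5 12] → take 2–5 (2); add 2.
Step 4: frontier [2–6 8, 1–3 10, 4–6 14, 1–5 12] → take 2–6 (8); add 6.
Step 5: frontier [1–3 10, 1–5 12, 1–6 4] → take 1–6 (4); add 1.
The 5th edge added is 1–6.

1-6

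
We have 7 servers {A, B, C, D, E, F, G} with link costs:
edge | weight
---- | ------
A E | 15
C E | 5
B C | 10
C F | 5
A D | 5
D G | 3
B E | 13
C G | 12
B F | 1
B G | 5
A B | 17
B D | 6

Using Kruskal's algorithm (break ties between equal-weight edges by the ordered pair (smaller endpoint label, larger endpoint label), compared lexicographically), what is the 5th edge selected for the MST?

Kruskal's algorithm — process edges by increasing weight (ties by edge label):
B F (1): add. Components now {A} {B,F} {C} {D} {E} {G}
D G (3): add. Components now {A} {B,F} {C} {D,G} {E}
A D (5): add. Components now {A,D,G} {B,F} {C} {E}
B G (5): add. Components now {A,B,D,F,G} {C} {E}
C E (5): add. Components now {A,B,D,F,G} {C,E}
C F (5): add. Components now {A,B,C,D,E,F,G}
The 5th edge added is C E.

C-E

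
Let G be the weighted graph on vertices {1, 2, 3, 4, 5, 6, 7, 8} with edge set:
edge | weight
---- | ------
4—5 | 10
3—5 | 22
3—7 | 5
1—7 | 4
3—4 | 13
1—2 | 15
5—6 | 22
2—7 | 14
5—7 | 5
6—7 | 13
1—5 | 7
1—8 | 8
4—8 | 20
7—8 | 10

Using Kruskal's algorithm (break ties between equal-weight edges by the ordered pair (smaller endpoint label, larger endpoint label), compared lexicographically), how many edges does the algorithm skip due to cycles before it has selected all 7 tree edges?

Sort edges by weight, then run Kruskal:
1—7 (4): add — endpoints in different components.
3—7 (5): add — endpoints in different components.
5—7 (5): add — endpoints in different components.
1—5 (7): skip — 1 and 5 already connected.
1—8 (8): add — endpoints in different components.
4—5 (10): add — endpoints in different components.
7—8 (10): skip — 7 and 8 already connected.
3—4 (13): skip — 3 and 4 already connected.
6—7 (13): add — endpoints in different components.
2—7 (14): add — endpoints in different components.
Edges rejected before the tree was complete: 3.

3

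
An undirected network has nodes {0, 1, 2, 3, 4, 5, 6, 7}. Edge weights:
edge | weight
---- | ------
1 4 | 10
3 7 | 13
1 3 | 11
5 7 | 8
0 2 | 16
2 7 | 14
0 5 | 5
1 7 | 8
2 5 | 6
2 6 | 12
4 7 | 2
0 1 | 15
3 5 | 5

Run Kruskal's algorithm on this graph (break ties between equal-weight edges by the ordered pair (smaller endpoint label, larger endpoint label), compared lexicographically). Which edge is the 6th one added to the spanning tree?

5-7

Kruskal's algorithm — process edges by increasing weight (ties by edge label):
4 7 (2): add — endpoints in different components.
0 5 (5): add — endpoints in different components.
3 5 (5): add — endpoints in different components.
2 5 (6): add — endpoints in different components.
1 7 (8): add — endpoints in different components.
5 7 (8): add — endpoints in different components.
1 4 (10): skip — 1 and 4 already connected.
1 3 (11): skip — 1 and 3 already connected.
2 6 (12): add — endpoints in different components.
The 6th edge added is 5 7.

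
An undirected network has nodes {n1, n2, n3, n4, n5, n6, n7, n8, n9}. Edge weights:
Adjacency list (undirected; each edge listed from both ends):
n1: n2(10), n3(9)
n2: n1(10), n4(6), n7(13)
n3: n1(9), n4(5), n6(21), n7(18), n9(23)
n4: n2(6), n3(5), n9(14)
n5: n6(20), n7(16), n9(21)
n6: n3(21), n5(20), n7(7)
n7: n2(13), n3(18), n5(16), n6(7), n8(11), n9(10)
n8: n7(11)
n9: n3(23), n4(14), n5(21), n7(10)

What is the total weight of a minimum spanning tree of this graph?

77

Prim, starting at n8.
Step 1: cheapest edge leaving the tree is n7–n8 (11); add n7.
Step 2: cheapest edge leaving the tree is n6–n7 (7); add n6.
Step 3: cheapest edge leaving the tree is n7–n9 (10); add n9.
Step 4: cheapest edge leaving the tree is n2–n7 (13); add n2.
Step 5: cheapest edge leaving the tree is n2–n4 (6); add n4.
Step 6: cheapest edge leaving the tree is n3–n4 (5); add n3.
Step 7: cheapest edge leaving the tree is n1–n3 (9); add n1.
Step 8: cheapest edge leaving the tree is n5–n7 (16); add n5.
MST edges: n7–n8, n6–n7, n7–n9, n2–n7, n2–n4, n3–n4, n1–n3, n5–n7; total weight 11+7+10+13+6+5+9+16 = 77.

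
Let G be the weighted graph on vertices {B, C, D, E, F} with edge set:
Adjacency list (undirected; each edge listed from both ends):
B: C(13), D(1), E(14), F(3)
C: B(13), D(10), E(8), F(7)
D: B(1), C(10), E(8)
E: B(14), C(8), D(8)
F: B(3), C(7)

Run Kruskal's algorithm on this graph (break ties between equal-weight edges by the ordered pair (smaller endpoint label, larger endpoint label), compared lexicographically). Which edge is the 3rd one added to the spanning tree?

Kruskal's algorithm — process edges by increasing weight (ties by edge label):
B D (1): add. Components now {B,D} {C} {E} {F}
B F (3): add. Components now {B,D,F} {C} {E}
C F (7): add. Components now {B,C,D,F} {E}
C E (8): add. Components now {B,C,D,E,F}
The 3rd edge added is C F.

C-F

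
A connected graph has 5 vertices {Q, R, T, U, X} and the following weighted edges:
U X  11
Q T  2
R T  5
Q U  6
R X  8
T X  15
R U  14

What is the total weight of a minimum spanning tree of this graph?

Grow the tree from T using Prim:
Step 1: frontier [Q T 2, R T 5, T X 15] → take Q T (2); add Q.
Step 2: frontier [Q U 6, R T 5, T X 15] → take R T (5); add R.
Step 3: frontier [Q U 6, R X 8, R U 14, T X 15] → take Q U (6); add U.
Step 4: frontier [R X 8, T X 15, U X 11] → take R X (8); add X.
MST edges: Q T, R T, Q U, R X; total weight 2+5+6+8 = 21.

21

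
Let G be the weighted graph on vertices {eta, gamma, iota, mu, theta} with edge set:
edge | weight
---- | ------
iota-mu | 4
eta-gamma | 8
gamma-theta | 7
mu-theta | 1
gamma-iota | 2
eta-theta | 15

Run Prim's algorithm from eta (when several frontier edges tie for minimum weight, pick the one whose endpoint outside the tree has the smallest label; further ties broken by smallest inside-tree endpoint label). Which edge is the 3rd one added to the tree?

iota-mu

Grow the tree from eta using Prim:
Step 1: cheapest edge leaving the tree is eta-gamma (8); add gamma.
Step 2: cheapest edge leaving the tree is gamma-iota (2); add iota.
Step 3: cheapest edge leaving the tree is iota-mu (4); add mu.
Step 4: cheapest edge leaving the tree is mu-theta (1); add theta.
The 3rd edge added is iota-mu.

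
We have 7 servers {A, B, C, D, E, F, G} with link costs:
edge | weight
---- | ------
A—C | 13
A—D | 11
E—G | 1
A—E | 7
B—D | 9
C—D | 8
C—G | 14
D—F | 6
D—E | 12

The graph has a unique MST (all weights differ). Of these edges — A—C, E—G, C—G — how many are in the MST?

Kruskal: consider edges lightest-first.
E—G (1): add — endpoints in different components.
D—F (6): add — endpoints in different components.
A—E (7): add — endpoints in different components.
C—D (8): add — endpoints in different components.
B—D (9): add — endpoints in different components.
A—D (11): add — endpoints in different components.
MST edge set: {E—G, D—F, A—E, C—D, B—D, A—D}.
Of the listed edges, {E—G} are in the MST → 1.

1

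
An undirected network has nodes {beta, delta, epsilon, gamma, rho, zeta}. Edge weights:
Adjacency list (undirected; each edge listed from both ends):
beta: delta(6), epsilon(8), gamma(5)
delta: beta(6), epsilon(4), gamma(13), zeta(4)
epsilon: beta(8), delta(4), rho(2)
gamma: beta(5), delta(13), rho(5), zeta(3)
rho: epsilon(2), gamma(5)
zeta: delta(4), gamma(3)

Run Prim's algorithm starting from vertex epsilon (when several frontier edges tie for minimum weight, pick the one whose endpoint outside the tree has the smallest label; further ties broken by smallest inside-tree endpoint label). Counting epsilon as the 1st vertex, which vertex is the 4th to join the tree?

Prim's algorithm from epsilon:
Step 1: cheapest edge leaving the tree is epsilon—rho (2); add rho.
Step 2: cheapest edge leaving the tree is delta—epsilon (4); add delta.
Step 3: cheapest edge leaving the tree is delta—zeta (4); add zeta.
Step 4: cheapest edge leaving the tree is gamma—zeta (3); add gamma.
Step 5: cheapest edge leaving the tree is beta—gamma (5); add beta.
Vertex order: epsilon, rho, delta, zeta, gamma, beta. The 4th vertex is zeta.

zeta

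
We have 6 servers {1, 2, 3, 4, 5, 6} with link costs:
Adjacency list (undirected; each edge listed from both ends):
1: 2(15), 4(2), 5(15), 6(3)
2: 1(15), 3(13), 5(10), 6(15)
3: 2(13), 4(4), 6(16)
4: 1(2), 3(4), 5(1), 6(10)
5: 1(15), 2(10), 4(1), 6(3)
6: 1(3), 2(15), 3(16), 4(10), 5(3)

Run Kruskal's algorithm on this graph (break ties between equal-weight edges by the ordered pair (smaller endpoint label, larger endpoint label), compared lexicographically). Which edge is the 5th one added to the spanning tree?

2-5

Kruskal's algorithm — process edges by increasing weight (ties by edge label):
4 5 (1): add. Components now {1} {2} {3} {4,5} {6}
1 4 (2): add. Components now {1,4,5} {2} {3} {6}
1 6 (3): add. Components now {1,4,5,6} {2} {3}
5 6 (3): skip — 5 and 6 already connected.
3 4 (4): add. Components now {1,3,4,5,6} {2}
2 5 (10): add. Components now {1,2,3,4,5,6}
The 5th edge added is 2 5.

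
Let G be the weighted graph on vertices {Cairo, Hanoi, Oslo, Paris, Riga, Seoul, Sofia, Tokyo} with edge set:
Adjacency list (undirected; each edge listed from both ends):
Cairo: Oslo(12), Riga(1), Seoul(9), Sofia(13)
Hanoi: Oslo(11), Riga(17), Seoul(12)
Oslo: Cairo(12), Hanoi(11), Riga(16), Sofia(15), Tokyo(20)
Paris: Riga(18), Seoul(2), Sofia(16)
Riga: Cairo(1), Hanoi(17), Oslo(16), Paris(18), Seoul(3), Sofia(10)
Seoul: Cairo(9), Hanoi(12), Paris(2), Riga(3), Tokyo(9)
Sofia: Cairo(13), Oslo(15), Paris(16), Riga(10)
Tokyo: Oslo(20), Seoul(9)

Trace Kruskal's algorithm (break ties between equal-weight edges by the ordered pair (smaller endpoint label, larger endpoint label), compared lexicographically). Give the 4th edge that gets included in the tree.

Sort edges by weight, then run Kruskal:
Cairo–Riga (1): add — endpoints in different components.
Paris–Seoul (2): add — endpoints in different components.
Riga–Seoul (3): add — endpoints in different components.
Cairo–Seoul (9): skip — Cairo and Seoul already connected.
Seoul–Tokyo (9): add — endpoints in different components.
Riga–Sofia (10): add — endpoints in different components.
Hanoi–Oslo (11): add — endpoints in different components.
Cairo–Oslo (12): add — endpoints in different components.
The 4th edge added is Seoul–Tokyo.

Seoul-Tokyo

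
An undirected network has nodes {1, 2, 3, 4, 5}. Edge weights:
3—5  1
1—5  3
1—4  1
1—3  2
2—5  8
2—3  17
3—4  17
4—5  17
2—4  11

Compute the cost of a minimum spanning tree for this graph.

12

Kruskal's algorithm — process edges by increasing weight (ties by edge label):
1—4 (1): add. Components now {1,4} {2} {3} {5}
3—5 (1): add. Components now {1,4} {2} {3,5}
1—3 (2): add. Components now {1,3,4,5} {2}
1—5 (3): skip — 1 and 5 already connected.
2—5 (8): add. Components now {1,2,3,4,5}
MST edges: 1—4, 3—5, 1—3, 2—5; total weight 1+1+2+8 = 12.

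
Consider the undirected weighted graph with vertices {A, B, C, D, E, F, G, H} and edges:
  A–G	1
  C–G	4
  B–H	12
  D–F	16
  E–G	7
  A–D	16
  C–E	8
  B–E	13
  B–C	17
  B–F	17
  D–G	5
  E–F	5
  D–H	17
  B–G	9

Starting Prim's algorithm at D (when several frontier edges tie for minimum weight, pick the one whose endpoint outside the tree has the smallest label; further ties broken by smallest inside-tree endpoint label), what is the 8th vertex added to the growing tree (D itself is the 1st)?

Grow the tree from D using Prim:
Step 1: cheapest edge leaving the tree is D–G (5); add G.
Step 2: cheapest edge leaving the tree is A–G (1); add A.
Step 3: cheapest edge leaving the tree is C–G (4); add C.
Step 4: cheapest edge leaving the tree is E–G (7); add E.
Step 5: cheapest edge leaving the tree is E–F (5); add F.
Step 6: cheapest edge leaving the tree is B–G (9); add B.
Step 7: cheapest edge leaving the tree is B–H (12); add H.
Vertex order: D, G, A, C, E, F, B, H. The 8th vertex is H.

H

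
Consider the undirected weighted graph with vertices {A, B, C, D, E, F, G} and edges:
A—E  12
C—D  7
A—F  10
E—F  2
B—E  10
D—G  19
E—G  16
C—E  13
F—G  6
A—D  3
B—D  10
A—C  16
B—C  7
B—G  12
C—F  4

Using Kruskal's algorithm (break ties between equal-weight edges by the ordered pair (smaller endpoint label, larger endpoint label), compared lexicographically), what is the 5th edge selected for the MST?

B-C

Kruskal's algorithm — process edges by increasing weight (ties by edge label):
E—F (2): add — endpoints in different components.
A—D (3): add — endpoints in different components.
C—F (4): add — endpoints in different components.
F—G (6): add — endpoints in different components.
B—C (7): add — endpoints in different components.
C—D (7): add — endpoints in different components.
The 5th edge added is B—C.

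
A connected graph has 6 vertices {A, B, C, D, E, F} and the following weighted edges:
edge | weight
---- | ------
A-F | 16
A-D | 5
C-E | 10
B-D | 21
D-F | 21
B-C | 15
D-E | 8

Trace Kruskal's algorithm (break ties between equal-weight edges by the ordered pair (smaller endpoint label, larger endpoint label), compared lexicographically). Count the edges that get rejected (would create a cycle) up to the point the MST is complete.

Kruskal: consider edges lightest-first.
A-D (5): add — endpoints in different components.
D-E (8): add — endpoints in different components.
C-E (10): add — endpoints in different components.
B-C (15): add — endpoints in different components.
A-F (16): add — endpoints in different components.
Edges rejected before the tree was complete: 0.

0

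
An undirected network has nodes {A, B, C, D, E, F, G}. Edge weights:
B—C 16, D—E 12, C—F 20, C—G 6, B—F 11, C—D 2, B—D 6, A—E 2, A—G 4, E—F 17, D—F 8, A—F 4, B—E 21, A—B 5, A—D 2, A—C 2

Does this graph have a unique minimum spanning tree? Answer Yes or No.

No

Kruskal's algorithm — process edges by increasing weight (ties by edge label):
A—C (2): add — endpoints in different components.
A—D (2): add — endpoints in different components.
A—E (2): add — endpoints in different components.
C—D (2): skip — C and D already connected.
A—F (4): add — endpoints in different components.
A—G (4): add — endpoints in different components.
A—B (5): add — endpoints in different components.
Non-tree edge C—D has weight 2, equal to the heaviest edge on its tree cycle — swapping gives another MST of the same weight. Not unique.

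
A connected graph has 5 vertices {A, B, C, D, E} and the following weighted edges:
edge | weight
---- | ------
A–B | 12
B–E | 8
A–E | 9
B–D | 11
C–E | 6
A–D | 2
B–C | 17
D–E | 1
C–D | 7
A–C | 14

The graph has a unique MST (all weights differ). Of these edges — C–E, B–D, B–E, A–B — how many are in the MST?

Kruskal: consider edges lightest-first.
D–E (1): add. Components now {A} {B} {C} {D,E}
A–D (2): add. Components now {A,D,E} {B} {C}
C–E (6): add. Components now {A,C,D,E} {B}
C–D (7): skip — C and D already connected.
B–E (8): add. Components now {A,B,C,D,E}
MST edge set: {D–E, A–D, C–E, B–E}.
Of the listed edges, {C–E, B–E} are in the MST → 2.

2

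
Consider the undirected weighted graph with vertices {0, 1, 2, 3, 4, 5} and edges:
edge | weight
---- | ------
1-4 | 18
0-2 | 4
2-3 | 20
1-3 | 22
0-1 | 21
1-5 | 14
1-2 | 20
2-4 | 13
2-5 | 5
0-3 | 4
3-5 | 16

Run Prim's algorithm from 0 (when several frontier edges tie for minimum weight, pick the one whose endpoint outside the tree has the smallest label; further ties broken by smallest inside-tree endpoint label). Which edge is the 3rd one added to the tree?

2-5

Prim's algorithm from 0:
Step 1: frontier [0-2 4, 0-3 4, 0-1 21] → take 0-2 (4); add 2.
Step 2: frontier [0-3 4, 0-1 21, 2-5 5, 2-4 13, 1-2 20, 2-3 20] → take 0-3 (4); add 3.
Step 3: frontier [0-1 21, 2-5 5, 2-4 13, 1-2 20, 3-5 16, 1-3 22] → take 2-5 (5); add 5.
Step 4: frontier [0-1 21, 2-4 13, 1-2 20, 1-3 22, 1-5 14] → take 2-4 (13); add 4.
Step 5: frontier [0-1 21, 1-2 20, 1-3 22, 1-4 18, 1-5 14] → take 1-5 (14); add 1.
The 3rd edge added is 2-5.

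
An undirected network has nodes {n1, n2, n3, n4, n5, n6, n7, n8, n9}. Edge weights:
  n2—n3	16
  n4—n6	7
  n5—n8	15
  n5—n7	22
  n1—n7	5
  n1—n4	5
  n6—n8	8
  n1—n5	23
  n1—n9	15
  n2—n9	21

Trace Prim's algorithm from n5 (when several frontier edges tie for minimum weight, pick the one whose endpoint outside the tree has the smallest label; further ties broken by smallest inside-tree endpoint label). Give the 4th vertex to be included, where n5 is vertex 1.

Prim, starting at n5.
Step 1: frontier [n5—n8 15, n5—n7 22, n1—n5 23] → take n5—n8 (15); add n8.
Step 2: frontier [n5—n7 22, n1—n5 23, n6—n8 8] → take n6—n8 (8); add n6.
Step 3: frontier [n5—n7 22, n1—n5 23, n4—n6 7] → take n4—n6 (7); add n4.
Step 4: frontier [n1—n4 5, n5—n7 22, n1—n5 23] → take n1—n4 (5); add n1.
Step 5: frontier [n1—n7 5, n1—n9 15, n5—n7 22] → take n1—n7 (5); add n7.
Step 6: frontier [n1—n9 15] → take n1—n9 (15); add n9.
Step 7: frontier [n2—n9 21] → take n2—n9 (21); add n2.
Step 8: frontier [n2—n3 16] → take n2—n3 (16); add n3.
Vertex order: n5, n8, n6, n4, n1, n7, n9, n2, n3. The 4th vertex is n4.

n4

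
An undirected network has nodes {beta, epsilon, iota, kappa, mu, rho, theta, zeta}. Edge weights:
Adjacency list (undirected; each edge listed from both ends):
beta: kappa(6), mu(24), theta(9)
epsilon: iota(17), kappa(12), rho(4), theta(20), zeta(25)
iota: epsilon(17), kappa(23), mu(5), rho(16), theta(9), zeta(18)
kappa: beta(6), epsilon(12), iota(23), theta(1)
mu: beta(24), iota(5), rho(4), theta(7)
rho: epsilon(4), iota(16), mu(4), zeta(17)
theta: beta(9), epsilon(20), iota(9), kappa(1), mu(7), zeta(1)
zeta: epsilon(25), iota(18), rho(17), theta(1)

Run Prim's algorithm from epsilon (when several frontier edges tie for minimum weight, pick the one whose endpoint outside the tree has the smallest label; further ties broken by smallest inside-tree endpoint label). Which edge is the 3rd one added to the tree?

Prim, starting at epsilon.
Step 1: cheapest edge leaving the tree is epsilon–rho (4); add rho.
Step 2: cheapest edge leaving the tree is mu–rho (4); add mu.
Step 3: cheapest edge leaving the tree is iota–mu (5); add iota.
Step 4: cheapest edge leaving the tree is mu–theta (7); add theta.
Step 5: cheapest edge leaving the tree is kappa–theta (1); add kappa.
Step 6: cheapest edge leaving the tree is theta–zeta (1); add zeta.
Step 7: cheapest edge leaving the tree is beta–kappa (6); add beta.
The 3rd edge added is iota–mu.

iota-mu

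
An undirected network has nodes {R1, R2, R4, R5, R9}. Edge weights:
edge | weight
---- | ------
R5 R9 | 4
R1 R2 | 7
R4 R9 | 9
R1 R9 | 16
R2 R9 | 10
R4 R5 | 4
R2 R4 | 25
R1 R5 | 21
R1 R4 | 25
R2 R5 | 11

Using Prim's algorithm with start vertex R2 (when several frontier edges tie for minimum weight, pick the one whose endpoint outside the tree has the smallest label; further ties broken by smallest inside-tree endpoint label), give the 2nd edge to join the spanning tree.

Grow the tree from R2 using Prim:
Step 1: cheapest edge leaving the tree is R1 R2 (7); add R1.
Step 2: cheapest edge leaving the tree is R2 R9 (10); add R9.
Step 3: cheapest edge leaving the tree is R5 R9 (4); add R5.
Step 4: cheapest edge leaving the tree is R4 R5 (4); add R4.
The 2nd edge added is R2 R9.

R2-R9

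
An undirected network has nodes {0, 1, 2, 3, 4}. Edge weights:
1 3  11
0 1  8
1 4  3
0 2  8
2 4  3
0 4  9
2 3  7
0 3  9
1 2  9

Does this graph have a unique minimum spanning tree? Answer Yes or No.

Sort edges by weight, then run Kruskal:
1 4 (3): add — endpoints in different components.
2 4 (3): add — endpoints in different components.
2 3 (7): add — endpoints in different components.
0 1 (8): add — endpoints in different components.
Non-tree edge 0 2 has weight 8, equal to the heaviest edge on its tree cycle — swapping gives another MST of the same weight. Not unique.

No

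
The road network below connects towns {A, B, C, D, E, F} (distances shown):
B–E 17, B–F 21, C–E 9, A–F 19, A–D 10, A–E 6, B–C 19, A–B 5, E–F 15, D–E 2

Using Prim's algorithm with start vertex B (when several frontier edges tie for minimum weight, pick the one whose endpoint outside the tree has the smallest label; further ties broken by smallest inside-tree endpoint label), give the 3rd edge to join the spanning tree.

Grow the tree from B using Prim:
Step 1: frontier [A–B 5, B–E 17, B–C 19, B–F 21] → take A–B (5); add A.
Step 2: frontier [A–E 6, A–D 10, A–F 19, B–E 17, B–C 19, B–F 21] → take A–E (6); add E.
Step 3: frontier [A–D 10, A–F 19, B–C 19, B–F 21, D–E 2, C–E 9, E–F 15] → take D–E (2); add D.
Step 4: frontier [A–F 19, B–C 19, B–F 21, C–E 9, E–F 15] → take C–E (9); add C.
Step 5: frontier [A–F 19, B–F 21, E–F 15] → take E–F (15); add F.
The 3rd edge added is D–E.

D-E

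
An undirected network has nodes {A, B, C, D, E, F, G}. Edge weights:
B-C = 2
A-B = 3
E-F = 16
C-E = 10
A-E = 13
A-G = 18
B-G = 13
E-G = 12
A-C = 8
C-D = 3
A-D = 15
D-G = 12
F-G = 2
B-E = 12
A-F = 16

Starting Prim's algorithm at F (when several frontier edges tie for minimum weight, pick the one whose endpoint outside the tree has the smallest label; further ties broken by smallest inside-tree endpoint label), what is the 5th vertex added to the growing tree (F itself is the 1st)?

Grow the tree from F using Prim:
Step 1: cheapest edge leaving the tree is F-G (2); add G.
Step 2: cheapest edge leaving the tree is D-G (12); add D.
Step 3: cheapest edge leaving the tree is C-D (3); add C.
Step 4: cheapest edge leaving the tree is B-C (2); add B.
Step 5: cheapest edge leaving the tree is A-B (3); add A.
Step 6: cheapest edge leaving the tree is C-E (10); add E.
Vertex order: F, G, D, C, B, A, E. The 5th vertex is B.

B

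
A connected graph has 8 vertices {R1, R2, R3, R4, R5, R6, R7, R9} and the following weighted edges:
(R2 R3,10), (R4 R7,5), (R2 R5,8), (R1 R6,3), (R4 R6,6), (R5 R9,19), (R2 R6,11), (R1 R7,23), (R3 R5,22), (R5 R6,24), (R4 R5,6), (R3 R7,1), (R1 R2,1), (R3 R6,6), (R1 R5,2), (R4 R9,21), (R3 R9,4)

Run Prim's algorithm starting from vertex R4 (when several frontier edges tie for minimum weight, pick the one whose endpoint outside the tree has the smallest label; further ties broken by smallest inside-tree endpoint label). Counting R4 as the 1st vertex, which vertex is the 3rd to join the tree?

R3

Prim's algorithm from R4:
Step 1: cheapest edge leaving the tree is R4 R7 (5); add R7.
Step 2: cheapest edge leaving the tree is R3 R7 (1); add R3.
Step 3: cheapest edge leaving the tree is R3 R9 (4); add R9.
Step 4: cheapest edge leaving the tree is R4 R5 (6); add R5.
Step 5: cheapest edge leaving the tree is R1 R5 (2); add R1.
Step 6: cheapest edge leaving the tree is R1 R2 (1); add R2.
Step 7: cheapest edge leaving the tree is R1 R6 (3); add R6.
Vertex order: R4, R7, R3, R9, R5, R1, R2, R6. The 3rd vertex is R3.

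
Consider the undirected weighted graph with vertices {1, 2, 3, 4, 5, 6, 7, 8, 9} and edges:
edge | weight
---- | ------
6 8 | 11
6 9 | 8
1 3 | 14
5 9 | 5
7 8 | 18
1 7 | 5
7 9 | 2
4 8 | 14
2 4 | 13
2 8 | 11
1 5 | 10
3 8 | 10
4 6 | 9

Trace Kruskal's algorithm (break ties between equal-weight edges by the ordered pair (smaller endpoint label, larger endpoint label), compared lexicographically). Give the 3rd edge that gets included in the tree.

Kruskal's algorithm — process edges by increasing weight (ties by edge label):
7 9 (2): add — endpoints in different components.
1 7 (5): add — endpoints in different components.
5 9 (5): add — endpoints in different components.
6 9 (8): add — endpoints in different components.
4 6 (9): add — endpoints in different components.
1 5 (10): skip — 1 and 5 already connected.
3 8 (10): add — endpoints in different components.
2 8 (11): add — endpoints in different components.
6 8 (11): add — endpoints in different components.
The 3rd edge added is 5 9.

5-9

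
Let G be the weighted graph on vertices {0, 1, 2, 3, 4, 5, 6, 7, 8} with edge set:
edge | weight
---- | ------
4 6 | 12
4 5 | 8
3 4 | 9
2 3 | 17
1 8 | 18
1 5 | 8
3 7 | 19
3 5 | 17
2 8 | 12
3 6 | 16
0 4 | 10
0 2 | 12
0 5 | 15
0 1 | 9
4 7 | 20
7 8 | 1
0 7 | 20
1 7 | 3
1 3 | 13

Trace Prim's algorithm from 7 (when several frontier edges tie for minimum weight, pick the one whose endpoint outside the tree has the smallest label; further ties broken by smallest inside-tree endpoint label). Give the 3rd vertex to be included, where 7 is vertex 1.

1

Grow the tree from 7 using Prim:
Step 1: cheapest edge leaving the tree is 7 8 (1); add 8.
Step 2: cheapest edge leaving the tree is 1 7 (3); add 1.
Step 3: cheapest edge leaving the tree is 1 5 (8); add 5.
Step 4: cheapest edge leaving the tree is 4 5 (8); add 4.
Step 5: cheapest edge leaving the tree is 0 1 (9); add 0.
Step 6: cheapest edge leaving the tree is 3 4 (9); add 3.
Step 7: cheapest edge leaving the tree is 0 2 (12); add 2.
Step 8: cheapest edge leaving the tree is 4 6 (12); add 6.
Vertex order: 7, 8, 1, 5, 4, 0, 3, 2, 6. The 3rd vertex is 1.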